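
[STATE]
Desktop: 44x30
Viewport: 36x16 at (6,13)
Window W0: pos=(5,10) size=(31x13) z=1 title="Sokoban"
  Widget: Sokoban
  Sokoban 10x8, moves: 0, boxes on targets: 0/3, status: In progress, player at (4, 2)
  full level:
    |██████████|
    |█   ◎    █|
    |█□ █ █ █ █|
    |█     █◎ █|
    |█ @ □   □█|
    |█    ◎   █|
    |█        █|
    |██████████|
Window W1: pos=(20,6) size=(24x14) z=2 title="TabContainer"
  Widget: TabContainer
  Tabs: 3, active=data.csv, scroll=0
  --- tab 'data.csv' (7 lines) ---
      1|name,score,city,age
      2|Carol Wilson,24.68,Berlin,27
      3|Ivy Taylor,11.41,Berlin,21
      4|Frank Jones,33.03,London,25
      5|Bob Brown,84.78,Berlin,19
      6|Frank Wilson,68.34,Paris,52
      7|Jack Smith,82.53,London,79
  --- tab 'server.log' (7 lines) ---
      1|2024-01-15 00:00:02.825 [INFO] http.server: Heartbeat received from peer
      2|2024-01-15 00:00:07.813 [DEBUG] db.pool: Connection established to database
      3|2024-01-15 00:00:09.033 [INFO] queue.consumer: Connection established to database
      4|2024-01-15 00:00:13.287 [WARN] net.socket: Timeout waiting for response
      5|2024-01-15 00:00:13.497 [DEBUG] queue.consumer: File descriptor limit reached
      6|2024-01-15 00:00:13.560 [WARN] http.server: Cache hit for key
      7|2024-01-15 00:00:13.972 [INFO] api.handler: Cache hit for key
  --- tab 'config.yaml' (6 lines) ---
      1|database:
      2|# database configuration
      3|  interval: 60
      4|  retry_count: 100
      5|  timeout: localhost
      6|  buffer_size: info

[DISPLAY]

██████████    ┃Ivy Taylor,11.41,Berl
█   ◎    █    ┃Frank Jones,33.03,Lon
█□ █ █ █ █    ┃Bob Brown,84.78,Berli
█     █◎ █    ┃Frank Wilson,68.34,Pa
█ @ □   □█    ┃Jack Smith,82.53,Lond
█    ◎   █    ┃                     
█        █    ┗━━━━━━━━━━━━━━━━━━━━━
██████████                   ┃      
Moves: 0  0/3                ┃      
━━━━━━━━━━━━━━━━━━━━━━━━━━━━━┛      
                                    
                                    
                                    
                                    
                                    
                                    


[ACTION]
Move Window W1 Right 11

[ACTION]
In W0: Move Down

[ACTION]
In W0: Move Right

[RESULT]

██████████    ┃Ivy Taylor,11.41,Berl
█   ◎    █    ┃Frank Jones,33.03,Lon
█□ █ █ █ █    ┃Bob Brown,84.78,Berli
█     █◎ █    ┃Frank Wilson,68.34,Pa
█   □   □█    ┃Jack Smith,82.53,Lond
█  @ ◎   █    ┃                     
█        █    ┗━━━━━━━━━━━━━━━━━━━━━
██████████                   ┃      
Moves: 2  0/3                ┃      
━━━━━━━━━━━━━━━━━━━━━━━━━━━━━┛      
                                    
                                    
                                    
                                    
                                    
                                    


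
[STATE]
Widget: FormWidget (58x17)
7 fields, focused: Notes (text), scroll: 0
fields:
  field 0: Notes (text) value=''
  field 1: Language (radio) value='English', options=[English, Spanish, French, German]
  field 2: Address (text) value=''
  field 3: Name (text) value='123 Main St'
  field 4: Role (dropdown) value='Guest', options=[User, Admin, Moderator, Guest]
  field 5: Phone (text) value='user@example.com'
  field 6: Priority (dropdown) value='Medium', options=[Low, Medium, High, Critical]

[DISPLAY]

> Notes:      [                                          ]
  Language:   (●) English  ( ) Spanish  ( ) French  ( ) Ge
  Address:    [                                          ]
  Name:       [123 Main St                               ]
  Role:       [Guest                                    ▼]
  Phone:      [user@example.com                          ]
  Priority:   [Medium                                   ▼]
                                                          
                                                          
                                                          
                                                          
                                                          
                                                          
                                                          
                                                          
                                                          
                                                          


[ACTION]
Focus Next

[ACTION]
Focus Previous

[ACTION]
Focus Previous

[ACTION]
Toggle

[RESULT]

  Notes:      [                                          ]
  Language:   (●) English  ( ) Spanish  ( ) French  ( ) Ge
  Address:    [                                          ]
  Name:       [123 Main St                               ]
  Role:       [Guest                                    ▼]
  Phone:      [user@example.com                          ]
> Priority:   [Medium                                   ▼]
                                                          
                                                          
                                                          
                                                          
                                                          
                                                          
                                                          
                                                          
                                                          
                                                          


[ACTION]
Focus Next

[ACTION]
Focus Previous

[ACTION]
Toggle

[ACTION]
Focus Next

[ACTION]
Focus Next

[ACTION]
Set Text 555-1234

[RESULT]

  Notes:      [                                          ]
> Language:   (●) English  ( ) Spanish  ( ) French  ( ) Ge
  Address:    [                                          ]
  Name:       [123 Main St                               ]
  Role:       [Guest                                    ▼]
  Phone:      [user@example.com                          ]
  Priority:   [Medium                                   ▼]
                                                          
                                                          
                                                          
                                                          
                                                          
                                                          
                                                          
                                                          
                                                          
                                                          


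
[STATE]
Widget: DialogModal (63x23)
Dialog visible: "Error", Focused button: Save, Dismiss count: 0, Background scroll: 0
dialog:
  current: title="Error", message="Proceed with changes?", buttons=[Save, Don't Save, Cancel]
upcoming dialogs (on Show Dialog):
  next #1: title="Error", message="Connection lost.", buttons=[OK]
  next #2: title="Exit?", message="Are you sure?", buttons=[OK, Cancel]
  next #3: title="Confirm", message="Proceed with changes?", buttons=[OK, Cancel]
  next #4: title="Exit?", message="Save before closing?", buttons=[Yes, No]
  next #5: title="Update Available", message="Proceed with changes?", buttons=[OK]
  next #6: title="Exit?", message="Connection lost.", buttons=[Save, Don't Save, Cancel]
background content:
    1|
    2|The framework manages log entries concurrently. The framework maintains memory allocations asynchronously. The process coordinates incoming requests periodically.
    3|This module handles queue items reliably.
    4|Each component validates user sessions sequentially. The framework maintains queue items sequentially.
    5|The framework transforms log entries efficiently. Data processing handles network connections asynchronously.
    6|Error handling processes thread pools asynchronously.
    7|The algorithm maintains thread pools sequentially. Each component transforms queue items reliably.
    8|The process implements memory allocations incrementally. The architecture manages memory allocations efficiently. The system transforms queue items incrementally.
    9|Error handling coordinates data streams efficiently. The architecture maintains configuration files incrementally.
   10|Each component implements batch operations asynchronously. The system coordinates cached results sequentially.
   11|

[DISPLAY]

                                                               
The framework manages log entries concurrently. The framework m
This module handles queue items reliably.                      
Each component validates user sessions sequentially. The framew
The framework transforms log entries efficiently. Data processi
Error handling processes thread pools asynchronously.          
The algorithm maintains thread pools sequentially. Each compone
The process implements memory allocations incrementally. The ar
Error handling coordinates data streams efficiently. The archit
Each component ┌──────────────────────────────┐chronously. The 
               │            Error             │                
               │    Proceed with changes?     │                
               │ [Save]  Don't Save   Cancel  │                
               └──────────────────────────────┘                
                                                               
                                                               
                                                               
                                                               
                                                               
                                                               
                                                               
                                                               
                                                               


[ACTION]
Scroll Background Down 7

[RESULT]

The process implements memory allocations incrementally. The ar
Error handling coordinates data streams efficiently. The archit
Each component implements batch operations asynchronously. The 
                                                               
                                                               
                                                               
                                                               
                                                               
                                                               
               ┌──────────────────────────────┐                
               │            Error             │                
               │    Proceed with changes?     │                
               │ [Save]  Don't Save   Cancel  │                
               └──────────────────────────────┘                
                                                               
                                                               
                                                               
                                                               
                                                               
                                                               
                                                               
                                                               
                                                               


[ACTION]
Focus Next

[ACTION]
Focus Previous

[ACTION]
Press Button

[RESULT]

The process implements memory allocations incrementally. The ar
Error handling coordinates data streams efficiently. The archit
Each component implements batch operations asynchronously. The 
                                                               
                                                               
                                                               
                                                               
                                                               
                                                               
                                                               
                                                               
                                                               
                                                               
                                                               
                                                               
                                                               
                                                               
                                                               
                                                               
                                                               
                                                               
                                                               
                                                               


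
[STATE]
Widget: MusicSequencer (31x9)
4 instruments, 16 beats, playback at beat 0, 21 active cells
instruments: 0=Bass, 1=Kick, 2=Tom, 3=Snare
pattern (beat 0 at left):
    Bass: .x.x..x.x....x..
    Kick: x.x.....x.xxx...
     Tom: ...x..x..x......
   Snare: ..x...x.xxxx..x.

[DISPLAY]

      ▼123456789012345         
  Bass·█·█··█·█····█··         
  Kick█·█·····█·███···         
   Tom···█··█··█······         
 Snare··█···█·████··█·         
                               
                               
                               
                               


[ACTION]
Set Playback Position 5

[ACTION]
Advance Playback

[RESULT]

      012345▼789012345         
  Bass·█·█··█·█····█··         
  Kick█·█·····█·███···         
   Tom···█··█··█······         
 Snare··█···█·████··█·         
                               
                               
                               
                               


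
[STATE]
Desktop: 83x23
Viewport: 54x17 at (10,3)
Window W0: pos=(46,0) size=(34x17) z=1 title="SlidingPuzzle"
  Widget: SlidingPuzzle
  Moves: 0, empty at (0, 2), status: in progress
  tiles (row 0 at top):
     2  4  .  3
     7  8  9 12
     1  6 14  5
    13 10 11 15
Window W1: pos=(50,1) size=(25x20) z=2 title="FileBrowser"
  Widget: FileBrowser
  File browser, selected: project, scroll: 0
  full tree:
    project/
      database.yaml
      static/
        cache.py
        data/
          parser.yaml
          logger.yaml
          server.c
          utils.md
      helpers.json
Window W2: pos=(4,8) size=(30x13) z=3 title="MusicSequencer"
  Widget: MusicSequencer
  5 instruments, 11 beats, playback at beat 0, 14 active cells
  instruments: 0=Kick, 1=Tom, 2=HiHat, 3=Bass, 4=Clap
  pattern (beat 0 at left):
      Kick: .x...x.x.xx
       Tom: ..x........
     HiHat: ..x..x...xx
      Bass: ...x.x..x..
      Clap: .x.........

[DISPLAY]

                                    ┃┌──┠─────────────
                                    ┃│  ┃> [-] project
                                    ┃├──┃    database.
                                    ┃│  ┃    [+] stati
                                    ┃├──┃    helpers.j
━━━━━━━━━━━━━━━━━━━━━━━┓            ┃│  ┃             
cSequencer             ┃            ┃├──┃             
───────────────────────┨            ┃│ 1┃             
 ▼1234567890           ┃            ┃└──┃             
k·█···█·█·██           ┃            ┃Mov┃             
m··█········           ┃            ┃   ┃             
t··█··█···██           ┃            ┃   ┃             
s···█·█··█··           ┃            ┃   ┃             
p·█·········           ┃            ┗━━━┃             
                       ┃                ┃             
                       ┃                ┃             
                       ┃                ┃             


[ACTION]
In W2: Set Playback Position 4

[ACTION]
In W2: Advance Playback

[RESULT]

                                    ┃┌──┠─────────────
                                    ┃│  ┃> [-] project
                                    ┃├──┃    database.
                                    ┃│  ┃    [+] stati
                                    ┃├──┃    helpers.j
━━━━━━━━━━━━━━━━━━━━━━━┓            ┃│  ┃             
cSequencer             ┃            ┃├──┃             
───────────────────────┨            ┃│ 1┃             
 01234▼67890           ┃            ┃└──┃             
k·█···█·█·██           ┃            ┃Mov┃             
m··█········           ┃            ┃   ┃             
t··█··█···██           ┃            ┃   ┃             
s···█·█··█··           ┃            ┃   ┃             
p·█·········           ┃            ┗━━━┃             
                       ┃                ┃             
                       ┃                ┃             
                       ┃                ┃             


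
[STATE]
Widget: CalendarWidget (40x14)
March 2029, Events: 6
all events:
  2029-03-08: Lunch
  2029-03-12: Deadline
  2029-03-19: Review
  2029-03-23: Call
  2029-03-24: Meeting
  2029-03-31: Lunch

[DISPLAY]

               March 2029               
Mo Tu We Th Fr Sa Su                    
          1  2  3  4                    
 5  6  7  8*  9 10 11                   
12* 13 14 15 16 17 18                   
19* 20 21 22 23* 24* 25                 
26 27 28 29 30 31*                      
                                        
                                        
                                        
                                        
                                        
                                        
                                        


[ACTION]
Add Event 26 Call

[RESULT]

               March 2029               
Mo Tu We Th Fr Sa Su                    
          1  2  3  4                    
 5  6  7  8*  9 10 11                   
12* 13 14 15 16 17 18                   
19* 20 21 22 23* 24* 25                 
26* 27 28 29 30 31*                     
                                        
                                        
                                        
                                        
                                        
                                        
                                        


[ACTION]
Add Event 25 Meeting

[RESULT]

               March 2029               
Mo Tu We Th Fr Sa Su                    
          1  2  3  4                    
 5  6  7  8*  9 10 11                   
12* 13 14 15 16 17 18                   
19* 20 21 22 23* 24* 25*                
26* 27 28 29 30 31*                     
                                        
                                        
                                        
                                        
                                        
                                        
                                        


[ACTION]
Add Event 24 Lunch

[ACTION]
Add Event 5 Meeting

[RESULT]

               March 2029               
Mo Tu We Th Fr Sa Su                    
          1  2  3  4                    
 5*  6  7  8*  9 10 11                  
12* 13 14 15 16 17 18                   
19* 20 21 22 23* 24* 25*                
26* 27 28 29 30 31*                     
                                        
                                        
                                        
                                        
                                        
                                        
                                        


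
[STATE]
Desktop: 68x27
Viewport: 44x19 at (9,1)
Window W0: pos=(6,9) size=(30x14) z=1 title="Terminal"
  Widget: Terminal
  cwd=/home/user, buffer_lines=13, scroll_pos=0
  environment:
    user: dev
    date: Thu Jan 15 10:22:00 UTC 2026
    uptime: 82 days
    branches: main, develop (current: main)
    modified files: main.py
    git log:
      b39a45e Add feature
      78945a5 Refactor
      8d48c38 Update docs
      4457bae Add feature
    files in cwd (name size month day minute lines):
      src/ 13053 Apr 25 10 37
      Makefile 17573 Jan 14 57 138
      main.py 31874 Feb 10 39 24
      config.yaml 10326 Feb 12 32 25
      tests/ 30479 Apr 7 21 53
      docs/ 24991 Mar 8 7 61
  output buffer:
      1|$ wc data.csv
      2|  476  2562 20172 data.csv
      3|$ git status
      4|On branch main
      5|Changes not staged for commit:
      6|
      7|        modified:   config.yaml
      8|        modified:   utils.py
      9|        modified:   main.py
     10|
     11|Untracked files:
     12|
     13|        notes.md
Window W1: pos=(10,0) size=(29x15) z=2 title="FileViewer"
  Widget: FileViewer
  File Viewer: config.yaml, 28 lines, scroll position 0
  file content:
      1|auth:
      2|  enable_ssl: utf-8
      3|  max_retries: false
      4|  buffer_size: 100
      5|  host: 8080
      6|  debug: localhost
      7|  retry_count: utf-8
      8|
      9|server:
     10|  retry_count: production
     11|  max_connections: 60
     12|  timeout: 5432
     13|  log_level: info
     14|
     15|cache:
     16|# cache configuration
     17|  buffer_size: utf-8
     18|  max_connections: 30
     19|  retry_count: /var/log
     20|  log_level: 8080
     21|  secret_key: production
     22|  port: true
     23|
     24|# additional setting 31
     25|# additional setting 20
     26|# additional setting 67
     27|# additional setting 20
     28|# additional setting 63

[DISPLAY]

 ┃ FileViewer                ┃              
 ┠───────────────────────────┨              
 ┃auth:                     ▲┃              
 ┃  enable_ssl: utf-8       █┃              
 ┃  max_retries: false      ░┃              
 ┃  buffer_size: 100        ░┃              
 ┃  host: 8080              ░┃              
 ┃  debug: localhost        ░┃              
━┃  retry_count: utf-8      ░┃              
e┃                          ░┃              
─┃server:                   ░┃              
w┃  retry_count: production ░┃              
4┃  max_connections: 60     ▼┃              
g┗━━━━━━━━━━━━━━━━━━━━━━━━━━━┛              
 branch main              ┃                 
anges not staged for commi┃                 
                          ┃                 
      modified:   config.y┃                 
      modified:   utils.py┃                 


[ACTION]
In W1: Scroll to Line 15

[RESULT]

 ┃ FileViewer                ┃              
 ┠───────────────────────────┨              
 ┃cache:                    ▲┃              
 ┃# cache configuration     ░┃              
 ┃  buffer_size: utf-8      ░┃              
 ┃  max_connections: 30     ░┃              
 ┃  retry_count: /var/log   ░┃              
 ┃  log_level: 8080         ░┃              
━┃  secret_key: production  ░┃              
e┃  port: true              ░┃              
─┃                          █┃              
w┃# additional setting 31   ░┃              
4┃# additional setting 20   ▼┃              
g┗━━━━━━━━━━━━━━━━━━━━━━━━━━━┛              
 branch main              ┃                 
anges not staged for commi┃                 
                          ┃                 
      modified:   config.y┃                 
      modified:   utils.py┃                 


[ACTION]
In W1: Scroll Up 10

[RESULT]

 ┃ FileViewer                ┃              
 ┠───────────────────────────┨              
 ┃  host: 8080              ▲┃              
 ┃  debug: localhost        ░┃              
 ┃  retry_count: utf-8      ░┃              
 ┃                          █┃              
 ┃server:                   ░┃              
 ┃  retry_count: production ░┃              
━┃  max_connections: 60     ░┃              
e┃  timeout: 5432           ░┃              
─┃  log_level: info         ░┃              
w┃                          ░┃              
4┃cache:                    ▼┃              
g┗━━━━━━━━━━━━━━━━━━━━━━━━━━━┛              
 branch main              ┃                 
anges not staged for commi┃                 
                          ┃                 
      modified:   config.y┃                 
      modified:   utils.py┃                 


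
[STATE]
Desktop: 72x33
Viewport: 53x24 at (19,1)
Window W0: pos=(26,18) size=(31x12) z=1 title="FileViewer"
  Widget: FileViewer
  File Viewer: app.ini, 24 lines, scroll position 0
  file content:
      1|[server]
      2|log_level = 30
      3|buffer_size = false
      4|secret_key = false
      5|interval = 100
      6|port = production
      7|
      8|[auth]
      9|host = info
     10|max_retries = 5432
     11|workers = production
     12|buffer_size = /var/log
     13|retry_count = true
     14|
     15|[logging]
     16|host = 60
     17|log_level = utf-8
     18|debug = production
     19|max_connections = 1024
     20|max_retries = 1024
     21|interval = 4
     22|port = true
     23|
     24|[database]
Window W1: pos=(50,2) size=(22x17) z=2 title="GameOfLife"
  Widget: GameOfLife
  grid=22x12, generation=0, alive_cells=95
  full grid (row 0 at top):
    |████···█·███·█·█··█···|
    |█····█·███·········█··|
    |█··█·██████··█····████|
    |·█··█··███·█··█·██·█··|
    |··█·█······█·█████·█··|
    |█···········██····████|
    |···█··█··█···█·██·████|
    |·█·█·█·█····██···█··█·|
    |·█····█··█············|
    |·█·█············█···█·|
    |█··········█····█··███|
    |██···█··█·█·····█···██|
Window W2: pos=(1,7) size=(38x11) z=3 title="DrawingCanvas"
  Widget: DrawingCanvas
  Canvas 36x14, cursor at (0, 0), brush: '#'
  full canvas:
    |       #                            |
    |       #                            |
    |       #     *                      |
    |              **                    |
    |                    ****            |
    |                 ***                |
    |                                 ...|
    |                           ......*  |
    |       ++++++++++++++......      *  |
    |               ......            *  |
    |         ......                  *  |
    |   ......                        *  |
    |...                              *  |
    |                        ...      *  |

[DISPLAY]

                                                     
                               ┏━━━━━━━━━━━━━━━━━━━━┓
                               ┃ GameOfLife         ┃
                               ┠────────────────────┨
                               ┃Gen: 0              ┃
                               ┃███···█·███·█·█··█··┃
━━━━━━━━━━━━━━━━━━━┓           ┃····█·███·········█·┃
                   ┃           ┃··█·██████··█····███┃
───────────────────┨           ┃█··█··███·█··█·██·█·┃
                   ┃           ┃·█·█······█·█████·█·┃
                   ┃           ┃···········██····███┃
                   ┃           ┃··█··█··█···█·██·███┃
                   ┃           ┃█·█·█·█····██···█··█┃
   ****            ┃           ┃█····█··█···········┃
***                ┃           ┃█·█············█···█┃
                ...┃           ┃··········█····█··██┃
━━━━━━━━━━━━━━━━━━━┛           ┃█···█··█·█·····█···█┃
       ┏━━━━━━━━━━━━━━━━━━━━━━━┗━━━━━━━━━━━━━━━━━━━━┛
       ┃ FileViewer                  ┃               
       ┠─────────────────────────────┨               
       ┃[server]                    ▲┃               
       ┃log_level = 30              █┃               
       ┃buffer_size = false         ░┃               
       ┃secret_key = false          ░┃               


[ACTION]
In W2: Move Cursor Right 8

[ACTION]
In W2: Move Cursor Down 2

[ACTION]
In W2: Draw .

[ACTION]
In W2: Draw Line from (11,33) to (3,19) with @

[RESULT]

                                                     
                               ┏━━━━━━━━━━━━━━━━━━━━┓
                               ┃ GameOfLife         ┃
                               ┠────────────────────┨
                               ┃Gen: 0              ┃
                               ┃███···█·███·█·█··█··┃
━━━━━━━━━━━━━━━━━━━┓           ┃····█·███·········█·┃
                   ┃           ┃··█·██████··█····███┃
───────────────────┨           ┃█··█··███·█··█·██·█·┃
                   ┃           ┃·█·█······█·█████·█·┃
                   ┃           ┃···········██····███┃
                   ┃           ┃··█··█··█···█·██·███┃
  @                ┃           ┃█·█·█·█····██···█··█┃
   @@**            ┃           ┃█····█··█···········┃
***  @@            ┃           ┃█·█············█···█┃
       @@       ...┃           ┃··········█····█··██┃
━━━━━━━━━━━━━━━━━━━┛           ┃█···█··█·█·····█···█┃
       ┏━━━━━━━━━━━━━━━━━━━━━━━┗━━━━━━━━━━━━━━━━━━━━┛
       ┃ FileViewer                  ┃               
       ┠─────────────────────────────┨               
       ┃[server]                    ▲┃               
       ┃log_level = 30              █┃               
       ┃buffer_size = false         ░┃               
       ┃secret_key = false          ░┃               


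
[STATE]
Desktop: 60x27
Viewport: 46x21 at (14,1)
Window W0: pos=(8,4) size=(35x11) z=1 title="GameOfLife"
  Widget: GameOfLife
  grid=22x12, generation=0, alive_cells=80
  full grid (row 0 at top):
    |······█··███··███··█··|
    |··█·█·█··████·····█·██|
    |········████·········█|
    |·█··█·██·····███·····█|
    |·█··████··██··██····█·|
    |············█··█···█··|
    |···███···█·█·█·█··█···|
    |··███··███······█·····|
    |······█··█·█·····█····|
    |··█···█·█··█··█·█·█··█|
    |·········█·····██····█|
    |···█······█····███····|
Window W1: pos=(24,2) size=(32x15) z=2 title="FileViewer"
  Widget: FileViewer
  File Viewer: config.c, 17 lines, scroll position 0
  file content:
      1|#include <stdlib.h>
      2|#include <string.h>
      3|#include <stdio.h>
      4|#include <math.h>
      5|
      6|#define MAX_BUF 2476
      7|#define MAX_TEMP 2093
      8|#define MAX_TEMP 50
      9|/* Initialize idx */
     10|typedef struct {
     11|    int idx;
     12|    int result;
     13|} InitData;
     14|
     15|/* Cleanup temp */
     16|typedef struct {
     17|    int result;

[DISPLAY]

                                              
          ┏━━━━━━━━━━━━━━━━━━━━━━━━━━━━━━┓    
          ┃ FileViewer                   ┃    
━━━━━━━━━━┠──────────────────────────────┨    
OfLife    ┃#include <stdlib.h>          ▲┃    
──────────┃#include <string.h>          █┃    
0         ┃#include <stdio.h>           ░┃    
·██·····██┃#include <math.h>            ░┃    
███··██··█┃                             ░┃    
·······█··┃#define MAX_BUF 2476         ░┃    
█···█·█·█·┃#define MAX_TEMP 2093        ░┃    
··███·····┃#define MAX_TEMP 50          ░┃    
·█··█·█···┃/* Initialize idx */         ░┃    
━━━━━━━━━━┃typedef struct {             ░┃    
          ┃    int idx;                 ▼┃    
          ┗━━━━━━━━━━━━━━━━━━━━━━━━━━━━━━┛    
                                              
                                              
                                              
                                              
                                              


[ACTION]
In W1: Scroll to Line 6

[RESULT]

                                              
          ┏━━━━━━━━━━━━━━━━━━━━━━━━━━━━━━┓    
          ┃ FileViewer                   ┃    
━━━━━━━━━━┠──────────────────────────────┨    
OfLife    ┃#define MAX_BUF 2476         ▲┃    
──────────┃#define MAX_TEMP 2093        ░┃    
0         ┃#define MAX_TEMP 50          ░┃    
·██·····██┃/* Initialize idx */         ░┃    
███··██··█┃typedef struct {             ░┃    
·······█··┃    int idx;                 ░┃    
█···█·█·█·┃    int result;              ░┃    
··███·····┃} InitData;                  ░┃    
·█··█·█···┃                             █┃    
━━━━━━━━━━┃/* Cleanup temp */           ░┃    
          ┃typedef struct {             ▼┃    
          ┗━━━━━━━━━━━━━━━━━━━━━━━━━━━━━━┛    
                                              
                                              
                                              
                                              
                                              


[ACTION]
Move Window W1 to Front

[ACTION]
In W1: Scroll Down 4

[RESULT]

                                              
          ┏━━━━━━━━━━━━━━━━━━━━━━━━━━━━━━┓    
          ┃ FileViewer                   ┃    
━━━━━━━━━━┠──────────────────────────────┨    
OfLife    ┃#define MAX_TEMP 2093        ▲┃    
──────────┃#define MAX_TEMP 50          ░┃    
0         ┃/* Initialize idx */         ░┃    
·██·····██┃typedef struct {             ░┃    
███··██··█┃    int idx;                 ░┃    
·······█··┃    int result;              ░┃    
█···█·█·█·┃} InitData;                  ░┃    
··███·····┃                             ░┃    
·█··█·█···┃/* Cleanup temp */           ░┃    
━━━━━━━━━━┃typedef struct {             █┃    
          ┃    int result;              ▼┃    
          ┗━━━━━━━━━━━━━━━━━━━━━━━━━━━━━━┛    
                                              
                                              
                                              
                                              
                                              


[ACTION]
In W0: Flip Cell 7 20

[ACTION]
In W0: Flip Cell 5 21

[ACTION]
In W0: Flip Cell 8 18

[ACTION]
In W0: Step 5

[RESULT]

                                              
          ┏━━━━━━━━━━━━━━━━━━━━━━━━━━━━━━┓    
          ┃ FileViewer                   ┃    
━━━━━━━━━━┠──────────────────────────────┨    
OfLife    ┃#define MAX_TEMP 2093        ▲┃    
──────────┃#define MAX_TEMP 50          ░┃    
5         ┃/* Initialize idx */         ░┃    
·········█┃typedef struct {             ░┃    
····███···┃    int idx;                 ░┃    
···███····┃    int result;              ░┃    
████···██·┃} InitData;                  ░┃    
·██······█┃                             ░┃    
·██····█·█┃/* Cleanup temp */           ░┃    
━━━━━━━━━━┃typedef struct {             █┃    
          ┃    int result;              ▼┃    
          ┗━━━━━━━━━━━━━━━━━━━━━━━━━━━━━━┛    
                                              
                                              
                                              
                                              
                                              


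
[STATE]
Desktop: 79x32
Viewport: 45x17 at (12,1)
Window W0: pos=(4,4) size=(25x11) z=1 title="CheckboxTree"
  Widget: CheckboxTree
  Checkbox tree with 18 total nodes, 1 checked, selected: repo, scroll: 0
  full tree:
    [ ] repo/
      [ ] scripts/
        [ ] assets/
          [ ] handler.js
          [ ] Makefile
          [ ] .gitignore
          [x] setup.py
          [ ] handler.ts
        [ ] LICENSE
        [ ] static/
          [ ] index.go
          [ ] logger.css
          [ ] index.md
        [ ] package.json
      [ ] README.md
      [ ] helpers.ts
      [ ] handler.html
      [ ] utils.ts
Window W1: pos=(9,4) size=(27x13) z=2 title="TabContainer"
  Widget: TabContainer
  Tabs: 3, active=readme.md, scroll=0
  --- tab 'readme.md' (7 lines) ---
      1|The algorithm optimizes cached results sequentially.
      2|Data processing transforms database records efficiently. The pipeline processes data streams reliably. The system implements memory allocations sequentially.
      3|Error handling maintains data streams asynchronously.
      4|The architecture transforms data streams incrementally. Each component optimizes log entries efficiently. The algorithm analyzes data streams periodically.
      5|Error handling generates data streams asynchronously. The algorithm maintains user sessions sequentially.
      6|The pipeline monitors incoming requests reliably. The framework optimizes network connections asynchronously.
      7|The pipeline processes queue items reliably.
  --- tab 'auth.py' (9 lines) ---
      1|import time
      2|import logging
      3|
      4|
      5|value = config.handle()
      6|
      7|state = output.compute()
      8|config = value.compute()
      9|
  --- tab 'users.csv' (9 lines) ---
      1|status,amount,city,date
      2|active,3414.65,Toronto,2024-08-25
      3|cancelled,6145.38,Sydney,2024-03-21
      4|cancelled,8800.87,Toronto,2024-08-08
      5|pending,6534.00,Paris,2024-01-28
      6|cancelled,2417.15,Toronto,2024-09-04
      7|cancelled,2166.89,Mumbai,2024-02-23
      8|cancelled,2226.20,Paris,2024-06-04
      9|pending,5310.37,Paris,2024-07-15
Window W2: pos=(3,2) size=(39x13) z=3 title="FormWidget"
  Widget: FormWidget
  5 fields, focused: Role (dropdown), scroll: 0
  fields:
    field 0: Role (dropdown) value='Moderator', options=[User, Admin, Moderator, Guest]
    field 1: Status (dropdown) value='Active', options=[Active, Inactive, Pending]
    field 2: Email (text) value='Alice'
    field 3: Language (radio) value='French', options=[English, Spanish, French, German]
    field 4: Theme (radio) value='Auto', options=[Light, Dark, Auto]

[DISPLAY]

                                             
━━━━━━━━━━━━━━━━━━━━━━━━━━━━━┓               
get                          ┃               
─────────────────────────────┨               
      [Moderator           ▼]┃               
:     [Active              ▼]┃               
      [Alice                ]┃               
ge:   ( ) English  ( ) Spanis┃               
      ( ) Light  ( ) Dark  (●┃               
                             ┃               
                             ┃               
                             ┃               
                             ┃               
━━━━━━━━━━━━━━━━━━━━━━━━━━━━━┛               
e pipeline processes qu┃                     
━━━━━━━━━━━━━━━━━━━━━━━┛                     
                                             


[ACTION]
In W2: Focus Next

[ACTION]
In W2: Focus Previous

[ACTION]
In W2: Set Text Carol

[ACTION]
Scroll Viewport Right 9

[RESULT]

                                             
━━━━━━━━━━━━━━━━━━━━┓                        
                    ┃                        
────────────────────┨                        
derator           ▼]┃                        
tive              ▼]┃                        
ice                ]┃                        
 English  ( ) Spanis┃                        
 Light  ( ) Dark  (●┃                        
                    ┃                        
                    ┃                        
                    ┃                        
                    ┃                        
━━━━━━━━━━━━━━━━━━━━┛                        
e processes qu┃                              
━━━━━━━━━━━━━━┛                              
                                             


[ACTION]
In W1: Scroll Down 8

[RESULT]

                                             
━━━━━━━━━━━━━━━━━━━━┓                        
                    ┃                        
────────────────────┨                        
derator           ▼]┃                        
tive              ▼]┃                        
ice                ]┃                        
 English  ( ) Spanis┃                        
 Light  ( ) Dark  (●┃                        
                    ┃                        
                    ┃                        
                    ┃                        
                    ┃                        
━━━━━━━━━━━━━━━━━━━━┛                        
              ┃                              
━━━━━━━━━━━━━━┛                              
                                             
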